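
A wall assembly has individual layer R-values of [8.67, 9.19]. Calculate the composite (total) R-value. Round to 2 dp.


R_total = 8.67 + 9.19 = 17.86

17.86


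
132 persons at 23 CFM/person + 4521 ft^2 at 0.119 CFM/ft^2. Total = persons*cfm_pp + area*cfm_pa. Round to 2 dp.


Total = 132*23 + 4521*0.119 = 3574.00 CFM

3574.00 CFM


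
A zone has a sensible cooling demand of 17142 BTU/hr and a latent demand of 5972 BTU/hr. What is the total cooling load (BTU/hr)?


Qt = 17142 + 5972 = 23114 BTU/hr

23114 BTU/hr


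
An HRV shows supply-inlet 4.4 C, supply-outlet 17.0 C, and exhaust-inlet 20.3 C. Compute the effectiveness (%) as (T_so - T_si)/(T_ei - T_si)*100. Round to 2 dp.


eff = (17.0-4.4)/(20.3-4.4)*100 = 79.25 %

79.25 %


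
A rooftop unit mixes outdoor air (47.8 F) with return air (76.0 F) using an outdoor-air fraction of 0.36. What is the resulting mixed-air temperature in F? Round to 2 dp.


T_mix = 0.36*47.8 + 0.64*76.0 = 65.85 F

65.85 F


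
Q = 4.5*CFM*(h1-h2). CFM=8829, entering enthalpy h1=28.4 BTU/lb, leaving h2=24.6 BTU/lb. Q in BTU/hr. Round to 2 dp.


Q = 4.5 * 8829 * (28.4 - 24.6) = 150975.90 BTU/hr

150975.90 BTU/hr


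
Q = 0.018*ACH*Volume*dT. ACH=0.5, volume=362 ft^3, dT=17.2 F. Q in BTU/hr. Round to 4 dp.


Q = 0.018 * 0.5 * 362 * 17.2 = 56.0376 BTU/hr

56.0376 BTU/hr


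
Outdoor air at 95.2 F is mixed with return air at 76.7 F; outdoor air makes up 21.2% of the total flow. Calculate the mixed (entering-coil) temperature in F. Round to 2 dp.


T_mix = 76.7 + (21.2/100)*(95.2-76.7) = 80.62 F

80.62 F


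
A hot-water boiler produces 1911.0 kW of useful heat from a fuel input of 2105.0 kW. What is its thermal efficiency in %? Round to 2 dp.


eta = (1911.0/2105.0)*100 = 90.78 %

90.78 %


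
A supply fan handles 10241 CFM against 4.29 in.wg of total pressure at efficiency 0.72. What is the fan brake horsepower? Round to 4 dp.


BHP = 10241 * 4.29 / (6356 * 0.72) = 9.6003 hp

9.6003 hp


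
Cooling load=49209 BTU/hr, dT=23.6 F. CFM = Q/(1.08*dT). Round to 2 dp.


CFM = 49209 / (1.08 * 23.6) = 1930.67

1930.67 CFM


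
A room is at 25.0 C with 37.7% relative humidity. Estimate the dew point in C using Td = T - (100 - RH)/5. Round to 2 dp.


Td = 25.0 - (100-37.7)/5 = 12.54 C

12.54 C


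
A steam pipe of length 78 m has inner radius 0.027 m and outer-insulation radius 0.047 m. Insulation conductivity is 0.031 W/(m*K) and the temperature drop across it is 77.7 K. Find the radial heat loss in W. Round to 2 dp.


Q = 2*pi*0.031*78*77.7/ln(0.047/0.027) = 2129.63 W

2129.63 W


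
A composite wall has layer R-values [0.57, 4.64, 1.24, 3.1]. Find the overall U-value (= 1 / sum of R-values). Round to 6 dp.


R_total = 0.57 + 4.64 + 1.24 + 3.1 = 9.55
U = 1/9.55 = 0.104712

0.104712


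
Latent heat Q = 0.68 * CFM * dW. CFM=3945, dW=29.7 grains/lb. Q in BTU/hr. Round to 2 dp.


Q = 0.68 * 3945 * 29.7 = 79673.22 BTU/hr

79673.22 BTU/hr


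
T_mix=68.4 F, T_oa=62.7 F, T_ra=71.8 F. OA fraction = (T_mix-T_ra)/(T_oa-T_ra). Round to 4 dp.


frac = (68.4 - 71.8) / (62.7 - 71.8) = 0.3736

0.3736


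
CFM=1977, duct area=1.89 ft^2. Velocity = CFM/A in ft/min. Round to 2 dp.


V = 1977 / 1.89 = 1046.03 ft/min

1046.03 ft/min


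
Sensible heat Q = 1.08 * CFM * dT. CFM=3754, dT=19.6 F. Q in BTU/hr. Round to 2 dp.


Q = 1.08 * 3754 * 19.6 = 79464.67 BTU/hr

79464.67 BTU/hr


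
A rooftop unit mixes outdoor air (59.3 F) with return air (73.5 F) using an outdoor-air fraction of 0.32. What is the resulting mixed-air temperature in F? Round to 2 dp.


T_mix = 0.32*59.3 + 0.68*73.5 = 68.96 F

68.96 F


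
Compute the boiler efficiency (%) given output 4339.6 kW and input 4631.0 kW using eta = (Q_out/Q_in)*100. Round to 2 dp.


eta = (4339.6/4631.0)*100 = 93.71 %

93.71 %


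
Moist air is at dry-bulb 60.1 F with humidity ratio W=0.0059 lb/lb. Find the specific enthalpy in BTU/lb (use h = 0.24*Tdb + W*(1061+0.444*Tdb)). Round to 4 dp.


h = 0.24*60.1 + 0.0059*(1061+0.444*60.1) = 20.8413 BTU/lb

20.8413 BTU/lb


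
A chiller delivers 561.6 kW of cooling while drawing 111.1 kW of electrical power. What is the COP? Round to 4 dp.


COP = 561.6 / 111.1 = 5.0549

5.0549


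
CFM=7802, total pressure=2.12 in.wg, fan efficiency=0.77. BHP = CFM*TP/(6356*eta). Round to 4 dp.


BHP = 7802 * 2.12 / (6356 * 0.77) = 3.3796 hp

3.3796 hp


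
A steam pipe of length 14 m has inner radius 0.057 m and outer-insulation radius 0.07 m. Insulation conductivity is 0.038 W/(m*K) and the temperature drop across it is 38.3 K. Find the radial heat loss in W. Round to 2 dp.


Q = 2*pi*0.038*14*38.3/ln(0.07/0.057) = 623.16 W

623.16 W


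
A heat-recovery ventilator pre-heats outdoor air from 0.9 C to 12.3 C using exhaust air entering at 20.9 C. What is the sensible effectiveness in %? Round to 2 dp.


eff = (12.3-0.9)/(20.9-0.9)*100 = 57.00 %

57.00 %


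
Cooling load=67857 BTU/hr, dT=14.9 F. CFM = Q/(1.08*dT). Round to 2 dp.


CFM = 67857 / (1.08 * 14.9) = 4216.82

4216.82 CFM


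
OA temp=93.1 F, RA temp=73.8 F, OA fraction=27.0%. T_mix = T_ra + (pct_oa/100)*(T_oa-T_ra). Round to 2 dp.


T_mix = 73.8 + (27.0/100)*(93.1-73.8) = 79.01 F

79.01 F


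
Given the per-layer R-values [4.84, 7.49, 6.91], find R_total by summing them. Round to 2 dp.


R_total = 4.84 + 7.49 + 6.91 = 19.24

19.24


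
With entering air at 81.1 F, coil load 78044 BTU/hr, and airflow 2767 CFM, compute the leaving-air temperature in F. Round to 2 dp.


dT = 78044/(1.08*2767) = 26.1160
T_leave = 81.1 - 26.1160 = 54.98 F

54.98 F


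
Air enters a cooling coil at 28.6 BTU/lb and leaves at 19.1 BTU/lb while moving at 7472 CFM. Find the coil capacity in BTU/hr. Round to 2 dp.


Q = 4.5 * 7472 * (28.6 - 19.1) = 319428.00 BTU/hr

319428.00 BTU/hr


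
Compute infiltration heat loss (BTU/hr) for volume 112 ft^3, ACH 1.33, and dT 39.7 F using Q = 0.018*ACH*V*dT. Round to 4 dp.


Q = 0.018 * 1.33 * 112 * 39.7 = 106.4468 BTU/hr

106.4468 BTU/hr


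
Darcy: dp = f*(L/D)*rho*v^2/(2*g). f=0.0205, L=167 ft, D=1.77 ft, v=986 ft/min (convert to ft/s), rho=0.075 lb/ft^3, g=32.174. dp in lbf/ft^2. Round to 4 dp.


v_fps = 986/60 = 16.4333 ft/s
dp = 0.0205*(167/1.77)*0.075*16.4333^2/(2*32.174) = 0.6088 lbf/ft^2

0.6088 lbf/ft^2


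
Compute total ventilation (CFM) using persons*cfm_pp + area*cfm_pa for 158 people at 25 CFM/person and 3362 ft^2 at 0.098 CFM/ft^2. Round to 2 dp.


Total = 158*25 + 3362*0.098 = 4279.48 CFM

4279.48 CFM


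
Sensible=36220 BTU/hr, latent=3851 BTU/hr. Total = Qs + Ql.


Qt = 36220 + 3851 = 40071 BTU/hr

40071 BTU/hr


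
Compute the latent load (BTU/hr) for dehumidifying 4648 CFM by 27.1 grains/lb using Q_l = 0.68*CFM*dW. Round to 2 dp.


Q = 0.68 * 4648 * 27.1 = 85653.34 BTU/hr

85653.34 BTU/hr


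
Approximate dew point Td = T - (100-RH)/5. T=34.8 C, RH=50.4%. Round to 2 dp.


Td = 34.8 - (100-50.4)/5 = 24.88 C

24.88 C


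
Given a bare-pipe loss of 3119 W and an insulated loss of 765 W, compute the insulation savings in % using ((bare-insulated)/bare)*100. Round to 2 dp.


Savings = ((3119-765)/3119)*100 = 75.47 %

75.47 %


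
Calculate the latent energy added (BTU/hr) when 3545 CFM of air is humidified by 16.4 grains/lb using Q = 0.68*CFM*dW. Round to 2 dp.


Q = 0.68 * 3545 * 16.4 = 39533.84 BTU/hr

39533.84 BTU/hr


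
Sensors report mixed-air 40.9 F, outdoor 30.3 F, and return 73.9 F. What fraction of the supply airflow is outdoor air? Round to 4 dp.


frac = (40.9 - 73.9) / (30.3 - 73.9) = 0.7569

0.7569


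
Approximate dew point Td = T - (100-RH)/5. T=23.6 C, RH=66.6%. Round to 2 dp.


Td = 23.6 - (100-66.6)/5 = 16.92 C

16.92 C


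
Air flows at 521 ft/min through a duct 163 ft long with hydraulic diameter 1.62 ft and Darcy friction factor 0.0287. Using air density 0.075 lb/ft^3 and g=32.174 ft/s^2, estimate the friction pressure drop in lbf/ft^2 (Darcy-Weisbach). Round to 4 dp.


v_fps = 521/60 = 8.6833 ft/s
dp = 0.0287*(163/1.62)*0.075*8.6833^2/(2*32.174) = 0.2538 lbf/ft^2

0.2538 lbf/ft^2


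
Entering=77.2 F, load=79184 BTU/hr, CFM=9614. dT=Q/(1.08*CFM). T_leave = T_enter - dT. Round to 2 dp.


dT = 79184/(1.08*9614) = 7.6262
T_leave = 77.2 - 7.6262 = 69.57 F

69.57 F


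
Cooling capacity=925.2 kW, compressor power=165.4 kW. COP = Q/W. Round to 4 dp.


COP = 925.2 / 165.4 = 5.5937

5.5937


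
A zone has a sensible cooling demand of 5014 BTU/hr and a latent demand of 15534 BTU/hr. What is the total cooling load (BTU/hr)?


Qt = 5014 + 15534 = 20548 BTU/hr

20548 BTU/hr


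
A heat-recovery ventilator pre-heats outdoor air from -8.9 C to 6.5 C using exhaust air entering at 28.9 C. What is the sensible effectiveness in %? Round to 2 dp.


eff = (6.5-(-8.9))/(28.9-(-8.9))*100 = 40.74 %

40.74 %


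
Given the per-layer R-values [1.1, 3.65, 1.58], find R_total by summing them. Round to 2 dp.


R_total = 1.1 + 3.65 + 1.58 = 6.33

6.33


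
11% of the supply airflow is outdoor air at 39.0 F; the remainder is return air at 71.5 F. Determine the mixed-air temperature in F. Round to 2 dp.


T_mix = 0.11*39.0 + 0.89*71.5 = 67.93 F

67.93 F


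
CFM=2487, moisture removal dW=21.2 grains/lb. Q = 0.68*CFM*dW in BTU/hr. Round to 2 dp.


Q = 0.68 * 2487 * 21.2 = 35852.59 BTU/hr

35852.59 BTU/hr


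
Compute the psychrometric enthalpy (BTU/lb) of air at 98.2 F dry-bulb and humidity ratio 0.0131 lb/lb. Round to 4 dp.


h = 0.24*98.2 + 0.0131*(1061+0.444*98.2) = 38.0383 BTU/lb

38.0383 BTU/lb


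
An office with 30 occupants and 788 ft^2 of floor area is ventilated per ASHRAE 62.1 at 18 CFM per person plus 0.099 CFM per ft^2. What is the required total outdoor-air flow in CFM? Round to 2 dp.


Total = 30*18 + 788*0.099 = 618.01 CFM

618.01 CFM


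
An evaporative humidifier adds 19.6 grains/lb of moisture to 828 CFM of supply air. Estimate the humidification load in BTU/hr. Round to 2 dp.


Q = 0.68 * 828 * 19.6 = 11035.58 BTU/hr

11035.58 BTU/hr


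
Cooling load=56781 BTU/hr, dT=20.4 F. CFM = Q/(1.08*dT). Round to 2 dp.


CFM = 56781 / (1.08 * 20.4) = 2577.21

2577.21 CFM


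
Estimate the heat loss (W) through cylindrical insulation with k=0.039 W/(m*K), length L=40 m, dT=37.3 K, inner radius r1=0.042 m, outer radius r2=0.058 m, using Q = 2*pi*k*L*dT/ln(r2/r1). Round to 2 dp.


Q = 2*pi*0.039*40*37.3/ln(0.058/0.042) = 1132.70 W

1132.70 W


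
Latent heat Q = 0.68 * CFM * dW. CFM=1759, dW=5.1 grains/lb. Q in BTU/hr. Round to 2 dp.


Q = 0.68 * 1759 * 5.1 = 6100.21 BTU/hr

6100.21 BTU/hr


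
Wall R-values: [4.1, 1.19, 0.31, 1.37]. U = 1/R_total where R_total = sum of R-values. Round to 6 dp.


R_total = 4.1 + 1.19 + 0.31 + 1.37 = 6.97
U = 1/6.97 = 0.143472

0.143472


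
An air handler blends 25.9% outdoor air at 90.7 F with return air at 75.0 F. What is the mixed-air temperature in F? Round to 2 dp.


T_mix = 75.0 + (25.9/100)*(90.7-75.0) = 79.07 F

79.07 F


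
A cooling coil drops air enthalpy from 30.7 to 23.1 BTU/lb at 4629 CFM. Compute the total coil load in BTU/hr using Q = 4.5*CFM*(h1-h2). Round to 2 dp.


Q = 4.5 * 4629 * (30.7 - 23.1) = 158311.80 BTU/hr

158311.80 BTU/hr


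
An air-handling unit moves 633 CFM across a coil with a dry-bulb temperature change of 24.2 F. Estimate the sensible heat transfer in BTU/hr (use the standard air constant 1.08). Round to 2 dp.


Q = 1.08 * 633 * 24.2 = 16544.09 BTU/hr

16544.09 BTU/hr


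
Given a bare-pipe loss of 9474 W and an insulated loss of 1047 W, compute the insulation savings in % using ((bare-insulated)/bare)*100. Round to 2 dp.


Savings = ((9474-1047)/9474)*100 = 88.95 %

88.95 %


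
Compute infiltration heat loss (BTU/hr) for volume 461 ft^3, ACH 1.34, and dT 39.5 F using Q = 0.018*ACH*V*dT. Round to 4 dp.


Q = 0.018 * 1.34 * 461 * 39.5 = 439.2131 BTU/hr

439.2131 BTU/hr


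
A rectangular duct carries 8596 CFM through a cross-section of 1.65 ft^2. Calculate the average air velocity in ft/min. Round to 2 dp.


V = 8596 / 1.65 = 5209.70 ft/min

5209.70 ft/min


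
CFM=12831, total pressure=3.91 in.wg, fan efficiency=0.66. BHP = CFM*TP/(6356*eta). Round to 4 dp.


BHP = 12831 * 3.91 / (6356 * 0.66) = 11.9594 hp

11.9594 hp


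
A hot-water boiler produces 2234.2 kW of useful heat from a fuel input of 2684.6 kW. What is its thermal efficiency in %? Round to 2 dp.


eta = (2234.2/2684.6)*100 = 83.22 %

83.22 %


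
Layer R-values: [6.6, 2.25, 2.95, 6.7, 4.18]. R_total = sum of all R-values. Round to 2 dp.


R_total = 6.6 + 2.25 + 2.95 + 6.7 + 4.18 = 22.68

22.68


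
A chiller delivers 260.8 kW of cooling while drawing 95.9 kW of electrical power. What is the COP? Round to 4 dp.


COP = 260.8 / 95.9 = 2.7195

2.7195


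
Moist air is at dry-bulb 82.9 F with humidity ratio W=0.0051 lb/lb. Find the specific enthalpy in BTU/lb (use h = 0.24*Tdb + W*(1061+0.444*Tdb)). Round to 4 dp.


h = 0.24*82.9 + 0.0051*(1061+0.444*82.9) = 25.4948 BTU/lb

25.4948 BTU/lb


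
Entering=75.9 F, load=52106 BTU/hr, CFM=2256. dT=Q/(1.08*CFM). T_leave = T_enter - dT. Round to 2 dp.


dT = 52106/(1.08*2256) = 21.3858
T_leave = 75.9 - 21.3858 = 54.51 F

54.51 F


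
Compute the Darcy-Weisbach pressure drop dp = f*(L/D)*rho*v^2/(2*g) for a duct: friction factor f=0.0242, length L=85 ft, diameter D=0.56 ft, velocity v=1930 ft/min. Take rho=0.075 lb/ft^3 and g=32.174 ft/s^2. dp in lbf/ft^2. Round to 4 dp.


v_fps = 1930/60 = 32.1667 ft/s
dp = 0.0242*(85/0.56)*0.075*32.1667^2/(2*32.174) = 4.4298 lbf/ft^2

4.4298 lbf/ft^2


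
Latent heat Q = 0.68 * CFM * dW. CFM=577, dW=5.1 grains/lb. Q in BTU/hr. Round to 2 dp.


Q = 0.68 * 577 * 5.1 = 2001.04 BTU/hr

2001.04 BTU/hr


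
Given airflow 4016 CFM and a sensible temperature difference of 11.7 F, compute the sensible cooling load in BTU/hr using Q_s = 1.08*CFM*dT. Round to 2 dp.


Q = 1.08 * 4016 * 11.7 = 50746.18 BTU/hr

50746.18 BTU/hr


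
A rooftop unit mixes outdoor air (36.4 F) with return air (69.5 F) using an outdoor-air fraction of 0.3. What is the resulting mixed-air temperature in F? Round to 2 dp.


T_mix = 0.3*36.4 + 0.7*69.5 = 59.57 F

59.57 F


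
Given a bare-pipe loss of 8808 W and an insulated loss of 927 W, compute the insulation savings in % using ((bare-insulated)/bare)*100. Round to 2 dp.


Savings = ((8808-927)/8808)*100 = 89.48 %

89.48 %


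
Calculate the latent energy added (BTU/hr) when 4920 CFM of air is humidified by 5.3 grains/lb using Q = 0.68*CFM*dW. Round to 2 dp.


Q = 0.68 * 4920 * 5.3 = 17731.68 BTU/hr

17731.68 BTU/hr


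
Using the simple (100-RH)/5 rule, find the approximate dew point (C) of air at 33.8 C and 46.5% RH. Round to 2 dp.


Td = 33.8 - (100-46.5)/5 = 23.10 C

23.10 C


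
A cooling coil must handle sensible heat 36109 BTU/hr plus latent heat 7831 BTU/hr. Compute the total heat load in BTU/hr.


Qt = 36109 + 7831 = 43940 BTU/hr

43940 BTU/hr


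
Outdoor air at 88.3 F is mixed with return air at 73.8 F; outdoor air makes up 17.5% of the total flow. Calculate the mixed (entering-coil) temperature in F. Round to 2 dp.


T_mix = 73.8 + (17.5/100)*(88.3-73.8) = 76.34 F

76.34 F


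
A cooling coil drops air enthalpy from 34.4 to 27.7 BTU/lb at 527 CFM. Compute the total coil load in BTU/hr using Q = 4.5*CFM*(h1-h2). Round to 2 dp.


Q = 4.5 * 527 * (34.4 - 27.7) = 15889.05 BTU/hr

15889.05 BTU/hr


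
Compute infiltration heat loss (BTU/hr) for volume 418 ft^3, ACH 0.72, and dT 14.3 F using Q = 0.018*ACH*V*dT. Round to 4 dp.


Q = 0.018 * 0.72 * 418 * 14.3 = 77.4671 BTU/hr

77.4671 BTU/hr


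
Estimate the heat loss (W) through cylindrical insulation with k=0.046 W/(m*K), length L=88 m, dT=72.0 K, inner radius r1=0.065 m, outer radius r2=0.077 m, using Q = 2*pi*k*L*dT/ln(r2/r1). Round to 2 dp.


Q = 2*pi*0.046*88*72.0/ln(0.077/0.065) = 10809.18 W

10809.18 W


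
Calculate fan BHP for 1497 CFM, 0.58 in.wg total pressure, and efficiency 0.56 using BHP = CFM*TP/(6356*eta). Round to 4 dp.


BHP = 1497 * 0.58 / (6356 * 0.56) = 0.2439 hp

0.2439 hp


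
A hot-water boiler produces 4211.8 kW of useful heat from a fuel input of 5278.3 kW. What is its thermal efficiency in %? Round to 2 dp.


eta = (4211.8/5278.3)*100 = 79.79 %

79.79 %


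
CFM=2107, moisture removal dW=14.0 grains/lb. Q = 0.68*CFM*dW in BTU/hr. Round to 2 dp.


Q = 0.68 * 2107 * 14.0 = 20058.64 BTU/hr

20058.64 BTU/hr


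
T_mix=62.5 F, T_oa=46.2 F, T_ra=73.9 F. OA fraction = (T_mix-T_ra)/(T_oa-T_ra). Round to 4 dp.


frac = (62.5 - 73.9) / (46.2 - 73.9) = 0.4116

0.4116


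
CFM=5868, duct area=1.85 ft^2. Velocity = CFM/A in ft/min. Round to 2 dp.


V = 5868 / 1.85 = 3171.89 ft/min

3171.89 ft/min


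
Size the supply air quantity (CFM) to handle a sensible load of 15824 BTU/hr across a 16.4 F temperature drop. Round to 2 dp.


CFM = 15824 / (1.08 * 16.4) = 893.41

893.41 CFM


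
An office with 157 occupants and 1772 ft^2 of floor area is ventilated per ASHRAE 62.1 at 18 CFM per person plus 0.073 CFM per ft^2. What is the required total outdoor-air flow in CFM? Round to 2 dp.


Total = 157*18 + 1772*0.073 = 2955.36 CFM

2955.36 CFM


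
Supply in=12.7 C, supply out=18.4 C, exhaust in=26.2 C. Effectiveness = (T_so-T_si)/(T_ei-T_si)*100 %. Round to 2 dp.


eff = (18.4-12.7)/(26.2-12.7)*100 = 42.22 %

42.22 %


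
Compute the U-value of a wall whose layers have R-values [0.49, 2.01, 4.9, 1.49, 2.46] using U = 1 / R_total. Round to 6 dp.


R_total = 0.49 + 2.01 + 4.9 + 1.49 + 2.46 = 11.35
U = 1/11.35 = 0.088106

0.088106


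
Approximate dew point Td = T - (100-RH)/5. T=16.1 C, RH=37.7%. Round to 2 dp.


Td = 16.1 - (100-37.7)/5 = 3.64 C

3.64 C


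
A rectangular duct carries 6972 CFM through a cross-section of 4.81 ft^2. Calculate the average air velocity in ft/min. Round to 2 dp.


V = 6972 / 4.81 = 1449.48 ft/min

1449.48 ft/min


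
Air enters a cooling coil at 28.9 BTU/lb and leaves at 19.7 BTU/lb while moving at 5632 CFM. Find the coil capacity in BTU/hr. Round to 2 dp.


Q = 4.5 * 5632 * (28.9 - 19.7) = 233164.80 BTU/hr

233164.80 BTU/hr


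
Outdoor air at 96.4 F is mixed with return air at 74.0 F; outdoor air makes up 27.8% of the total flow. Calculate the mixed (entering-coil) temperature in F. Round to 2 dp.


T_mix = 74.0 + (27.8/100)*(96.4-74.0) = 80.23 F

80.23 F


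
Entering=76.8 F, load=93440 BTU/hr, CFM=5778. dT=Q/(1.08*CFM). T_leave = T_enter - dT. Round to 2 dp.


dT = 93440/(1.08*5778) = 14.9738
T_leave = 76.8 - 14.9738 = 61.83 F

61.83 F


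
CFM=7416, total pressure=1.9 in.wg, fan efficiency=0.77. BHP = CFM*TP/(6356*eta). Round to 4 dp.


BHP = 7416 * 1.9 / (6356 * 0.77) = 2.8790 hp

2.8790 hp


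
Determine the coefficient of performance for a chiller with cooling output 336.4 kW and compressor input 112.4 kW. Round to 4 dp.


COP = 336.4 / 112.4 = 2.9929

2.9929


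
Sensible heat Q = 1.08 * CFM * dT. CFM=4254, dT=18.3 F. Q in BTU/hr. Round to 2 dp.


Q = 1.08 * 4254 * 18.3 = 84076.06 BTU/hr

84076.06 BTU/hr


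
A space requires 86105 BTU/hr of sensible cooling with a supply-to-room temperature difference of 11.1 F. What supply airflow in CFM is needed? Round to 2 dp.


CFM = 86105 / (1.08 * 11.1) = 7182.60

7182.60 CFM


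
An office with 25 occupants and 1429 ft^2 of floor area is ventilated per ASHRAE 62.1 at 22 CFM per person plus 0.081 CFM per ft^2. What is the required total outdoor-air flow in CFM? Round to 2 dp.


Total = 25*22 + 1429*0.081 = 665.75 CFM

665.75 CFM


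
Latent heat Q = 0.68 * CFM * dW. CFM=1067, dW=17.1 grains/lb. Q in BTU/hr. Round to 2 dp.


Q = 0.68 * 1067 * 17.1 = 12407.08 BTU/hr

12407.08 BTU/hr


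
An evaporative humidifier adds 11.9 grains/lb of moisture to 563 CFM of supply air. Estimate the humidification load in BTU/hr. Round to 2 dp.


Q = 0.68 * 563 * 11.9 = 4555.80 BTU/hr

4555.80 BTU/hr


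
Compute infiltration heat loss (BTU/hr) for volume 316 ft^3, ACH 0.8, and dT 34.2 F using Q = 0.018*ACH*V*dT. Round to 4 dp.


Q = 0.018 * 0.8 * 316 * 34.2 = 155.6237 BTU/hr

155.6237 BTU/hr


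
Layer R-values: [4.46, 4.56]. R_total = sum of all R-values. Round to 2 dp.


R_total = 4.46 + 4.56 = 9.02

9.02


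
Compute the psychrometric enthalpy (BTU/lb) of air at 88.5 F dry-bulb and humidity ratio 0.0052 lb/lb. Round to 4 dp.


h = 0.24*88.5 + 0.0052*(1061+0.444*88.5) = 26.9615 BTU/lb

26.9615 BTU/lb


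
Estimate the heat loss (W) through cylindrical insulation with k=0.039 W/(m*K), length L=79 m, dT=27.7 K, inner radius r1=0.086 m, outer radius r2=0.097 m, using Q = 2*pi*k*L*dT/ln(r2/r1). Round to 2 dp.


Q = 2*pi*0.039*79*27.7/ln(0.097/0.086) = 4455.08 W

4455.08 W


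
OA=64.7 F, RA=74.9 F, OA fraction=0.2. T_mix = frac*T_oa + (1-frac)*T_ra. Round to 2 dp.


T_mix = 0.2*64.7 + 0.8*74.9 = 72.86 F

72.86 F


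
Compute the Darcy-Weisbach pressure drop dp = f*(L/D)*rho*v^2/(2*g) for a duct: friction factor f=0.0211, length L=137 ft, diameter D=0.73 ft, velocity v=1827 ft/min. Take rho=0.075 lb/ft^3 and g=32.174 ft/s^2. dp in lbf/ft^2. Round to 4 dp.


v_fps = 1827/60 = 30.45 ft/s
dp = 0.0211*(137/0.73)*0.075*30.45^2/(2*32.174) = 4.2794 lbf/ft^2

4.2794 lbf/ft^2


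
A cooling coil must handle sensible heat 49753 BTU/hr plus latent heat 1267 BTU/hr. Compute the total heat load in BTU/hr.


Qt = 49753 + 1267 = 51020 BTU/hr

51020 BTU/hr


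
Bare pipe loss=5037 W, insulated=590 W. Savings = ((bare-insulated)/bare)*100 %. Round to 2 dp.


Savings = ((5037-590)/5037)*100 = 88.29 %

88.29 %


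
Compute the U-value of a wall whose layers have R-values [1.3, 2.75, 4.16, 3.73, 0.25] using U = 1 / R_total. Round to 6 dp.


R_total = 1.3 + 2.75 + 4.16 + 3.73 + 0.25 = 12.19
U = 1/12.19 = 0.082034

0.082034


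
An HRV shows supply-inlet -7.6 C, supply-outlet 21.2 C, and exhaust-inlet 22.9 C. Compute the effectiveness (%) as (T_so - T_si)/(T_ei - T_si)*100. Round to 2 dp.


eff = (21.2-(-7.6))/(22.9-(-7.6))*100 = 94.43 %

94.43 %


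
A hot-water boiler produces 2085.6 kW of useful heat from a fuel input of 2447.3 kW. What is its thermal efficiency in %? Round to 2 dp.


eta = (2085.6/2447.3)*100 = 85.22 %

85.22 %


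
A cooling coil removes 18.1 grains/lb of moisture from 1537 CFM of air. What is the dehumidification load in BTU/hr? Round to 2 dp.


Q = 0.68 * 1537 * 18.1 = 18917.40 BTU/hr

18917.40 BTU/hr


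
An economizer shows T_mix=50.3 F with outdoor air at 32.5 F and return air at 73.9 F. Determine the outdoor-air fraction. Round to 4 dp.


frac = (50.3 - 73.9) / (32.5 - 73.9) = 0.5700

0.5700


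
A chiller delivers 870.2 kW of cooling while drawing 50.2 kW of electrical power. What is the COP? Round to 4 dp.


COP = 870.2 / 50.2 = 17.3347

17.3347


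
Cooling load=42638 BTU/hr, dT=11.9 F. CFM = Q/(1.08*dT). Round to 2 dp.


CFM = 42638 / (1.08 * 11.9) = 3317.62

3317.62 CFM


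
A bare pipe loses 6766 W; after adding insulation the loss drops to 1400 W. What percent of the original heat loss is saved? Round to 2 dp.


Savings = ((6766-1400)/6766)*100 = 79.31 %

79.31 %


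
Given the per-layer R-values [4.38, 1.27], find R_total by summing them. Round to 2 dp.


R_total = 4.38 + 1.27 = 5.65

5.65


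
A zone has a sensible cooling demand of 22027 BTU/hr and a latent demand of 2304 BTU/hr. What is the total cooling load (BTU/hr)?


Qt = 22027 + 2304 = 24331 BTU/hr

24331 BTU/hr


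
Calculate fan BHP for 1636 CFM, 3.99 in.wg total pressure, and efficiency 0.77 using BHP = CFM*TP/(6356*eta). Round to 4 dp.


BHP = 1636 * 3.99 / (6356 * 0.77) = 1.3338 hp

1.3338 hp


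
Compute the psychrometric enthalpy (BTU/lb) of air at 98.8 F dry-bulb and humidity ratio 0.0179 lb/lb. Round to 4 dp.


h = 0.24*98.8 + 0.0179*(1061+0.444*98.8) = 43.4891 BTU/lb

43.4891 BTU/lb


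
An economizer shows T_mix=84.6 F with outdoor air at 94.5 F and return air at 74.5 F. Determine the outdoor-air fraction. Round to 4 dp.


frac = (84.6 - 74.5) / (94.5 - 74.5) = 0.5050

0.5050


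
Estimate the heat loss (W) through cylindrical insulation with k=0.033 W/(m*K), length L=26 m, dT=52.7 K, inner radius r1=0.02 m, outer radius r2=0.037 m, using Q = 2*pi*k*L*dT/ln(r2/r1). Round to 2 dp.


Q = 2*pi*0.033*26*52.7/ln(0.037/0.02) = 461.82 W

461.82 W


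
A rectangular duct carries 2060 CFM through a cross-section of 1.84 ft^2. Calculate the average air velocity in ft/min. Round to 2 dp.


V = 2060 / 1.84 = 1119.57 ft/min

1119.57 ft/min


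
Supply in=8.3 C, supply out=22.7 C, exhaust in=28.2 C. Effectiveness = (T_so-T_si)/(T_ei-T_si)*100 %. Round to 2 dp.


eff = (22.7-8.3)/(28.2-8.3)*100 = 72.36 %

72.36 %


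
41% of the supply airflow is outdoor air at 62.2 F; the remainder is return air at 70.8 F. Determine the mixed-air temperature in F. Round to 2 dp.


T_mix = 0.41*62.2 + 0.59*70.8 = 67.27 F

67.27 F


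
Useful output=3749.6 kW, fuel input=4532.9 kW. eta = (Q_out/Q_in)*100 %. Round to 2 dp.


eta = (3749.6/4532.9)*100 = 82.72 %

82.72 %


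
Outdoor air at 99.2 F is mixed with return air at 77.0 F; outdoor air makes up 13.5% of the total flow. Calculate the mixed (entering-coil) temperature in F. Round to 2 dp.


T_mix = 77.0 + (13.5/100)*(99.2-77.0) = 80.00 F

80.00 F


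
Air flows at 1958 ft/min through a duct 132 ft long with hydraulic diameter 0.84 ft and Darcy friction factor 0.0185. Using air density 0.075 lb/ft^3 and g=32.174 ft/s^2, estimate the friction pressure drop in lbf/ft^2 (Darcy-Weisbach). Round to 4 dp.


v_fps = 1958/60 = 32.6333 ft/s
dp = 0.0185*(132/0.84)*0.075*32.6333^2/(2*32.174) = 3.6084 lbf/ft^2

3.6084 lbf/ft^2


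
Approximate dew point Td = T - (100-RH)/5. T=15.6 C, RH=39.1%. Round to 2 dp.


Td = 15.6 - (100-39.1)/5 = 3.42 C

3.42 C


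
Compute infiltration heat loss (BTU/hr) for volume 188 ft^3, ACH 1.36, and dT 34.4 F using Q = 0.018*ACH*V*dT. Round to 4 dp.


Q = 0.018 * 1.36 * 188 * 34.4 = 158.3171 BTU/hr

158.3171 BTU/hr


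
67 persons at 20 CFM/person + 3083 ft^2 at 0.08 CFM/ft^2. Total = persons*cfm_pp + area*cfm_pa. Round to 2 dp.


Total = 67*20 + 3083*0.08 = 1586.64 CFM

1586.64 CFM


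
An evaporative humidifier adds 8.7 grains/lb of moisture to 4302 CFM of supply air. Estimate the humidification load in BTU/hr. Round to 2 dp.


Q = 0.68 * 4302 * 8.7 = 25450.63 BTU/hr

25450.63 BTU/hr


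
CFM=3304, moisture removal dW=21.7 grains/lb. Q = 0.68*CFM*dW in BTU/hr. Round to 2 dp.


Q = 0.68 * 3304 * 21.7 = 48753.82 BTU/hr

48753.82 BTU/hr


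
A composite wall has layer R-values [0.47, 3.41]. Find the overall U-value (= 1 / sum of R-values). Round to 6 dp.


R_total = 0.47 + 3.41 = 3.88
U = 1/3.88 = 0.257732

0.257732


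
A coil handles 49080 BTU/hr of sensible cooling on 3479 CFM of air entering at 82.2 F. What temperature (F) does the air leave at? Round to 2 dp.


dT = 49080/(1.08*3479) = 13.0625
T_leave = 82.2 - 13.0625 = 69.14 F

69.14 F


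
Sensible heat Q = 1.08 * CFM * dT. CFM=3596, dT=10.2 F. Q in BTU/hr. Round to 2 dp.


Q = 1.08 * 3596 * 10.2 = 39613.54 BTU/hr

39613.54 BTU/hr


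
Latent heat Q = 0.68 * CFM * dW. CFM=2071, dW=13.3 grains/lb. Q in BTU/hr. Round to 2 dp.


Q = 0.68 * 2071 * 13.3 = 18730.12 BTU/hr

18730.12 BTU/hr


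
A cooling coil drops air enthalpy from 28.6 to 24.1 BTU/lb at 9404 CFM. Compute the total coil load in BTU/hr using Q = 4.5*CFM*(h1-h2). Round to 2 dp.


Q = 4.5 * 9404 * (28.6 - 24.1) = 190431.00 BTU/hr

190431.00 BTU/hr


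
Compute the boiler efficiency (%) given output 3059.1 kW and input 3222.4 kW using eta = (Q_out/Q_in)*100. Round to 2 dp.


eta = (3059.1/3222.4)*100 = 94.93 %

94.93 %


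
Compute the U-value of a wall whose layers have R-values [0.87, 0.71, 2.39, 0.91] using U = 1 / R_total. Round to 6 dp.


R_total = 0.87 + 0.71 + 2.39 + 0.91 = 4.88
U = 1/4.88 = 0.204918

0.204918


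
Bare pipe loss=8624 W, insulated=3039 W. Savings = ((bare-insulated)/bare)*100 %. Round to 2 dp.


Savings = ((8624-3039)/8624)*100 = 64.76 %

64.76 %


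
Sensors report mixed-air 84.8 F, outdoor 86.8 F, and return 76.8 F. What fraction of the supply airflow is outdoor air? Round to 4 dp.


frac = (84.8 - 76.8) / (86.8 - 76.8) = 0.8000

0.8000


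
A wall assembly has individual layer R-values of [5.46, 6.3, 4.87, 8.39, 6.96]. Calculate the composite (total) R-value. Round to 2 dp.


R_total = 5.46 + 6.3 + 4.87 + 8.39 + 6.96 = 31.98

31.98


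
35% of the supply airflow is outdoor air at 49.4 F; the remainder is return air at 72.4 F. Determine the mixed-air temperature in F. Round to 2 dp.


T_mix = 0.35*49.4 + 0.65*72.4 = 64.35 F

64.35 F


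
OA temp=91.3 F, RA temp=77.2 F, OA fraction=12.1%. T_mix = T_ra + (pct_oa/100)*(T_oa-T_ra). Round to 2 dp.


T_mix = 77.2 + (12.1/100)*(91.3-77.2) = 78.91 F

78.91 F


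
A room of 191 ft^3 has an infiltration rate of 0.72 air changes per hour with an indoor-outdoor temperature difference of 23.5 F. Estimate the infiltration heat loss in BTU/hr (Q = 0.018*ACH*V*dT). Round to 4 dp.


Q = 0.018 * 0.72 * 191 * 23.5 = 58.1710 BTU/hr

58.1710 BTU/hr


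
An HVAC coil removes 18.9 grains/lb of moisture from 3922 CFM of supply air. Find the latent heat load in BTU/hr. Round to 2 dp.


Q = 0.68 * 3922 * 18.9 = 50405.54 BTU/hr

50405.54 BTU/hr


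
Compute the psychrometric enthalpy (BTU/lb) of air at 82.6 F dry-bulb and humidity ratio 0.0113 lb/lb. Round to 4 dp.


h = 0.24*82.6 + 0.0113*(1061+0.444*82.6) = 32.2277 BTU/lb

32.2277 BTU/lb


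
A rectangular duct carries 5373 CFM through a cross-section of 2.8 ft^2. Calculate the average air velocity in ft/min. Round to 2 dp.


V = 5373 / 2.8 = 1918.93 ft/min

1918.93 ft/min


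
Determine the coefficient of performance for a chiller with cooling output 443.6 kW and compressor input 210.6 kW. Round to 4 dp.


COP = 443.6 / 210.6 = 2.1064

2.1064


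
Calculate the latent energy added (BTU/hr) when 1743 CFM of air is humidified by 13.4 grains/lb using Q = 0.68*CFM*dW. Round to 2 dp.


Q = 0.68 * 1743 * 13.4 = 15882.22 BTU/hr

15882.22 BTU/hr


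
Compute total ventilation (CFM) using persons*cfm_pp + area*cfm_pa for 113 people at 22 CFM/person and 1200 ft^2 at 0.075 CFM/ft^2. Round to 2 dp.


Total = 113*22 + 1200*0.075 = 2576.00 CFM

2576.00 CFM


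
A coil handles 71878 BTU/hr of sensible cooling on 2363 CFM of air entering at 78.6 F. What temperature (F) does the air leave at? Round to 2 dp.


dT = 71878/(1.08*2363) = 28.1649
T_leave = 78.6 - 28.1649 = 50.44 F

50.44 F


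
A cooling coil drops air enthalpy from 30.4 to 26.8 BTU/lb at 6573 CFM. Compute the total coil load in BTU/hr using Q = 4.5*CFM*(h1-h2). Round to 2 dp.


Q = 4.5 * 6573 * (30.4 - 26.8) = 106482.60 BTU/hr

106482.60 BTU/hr


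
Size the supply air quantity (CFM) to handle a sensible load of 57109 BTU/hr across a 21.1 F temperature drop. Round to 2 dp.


CFM = 57109 / (1.08 * 21.1) = 2506.10

2506.10 CFM


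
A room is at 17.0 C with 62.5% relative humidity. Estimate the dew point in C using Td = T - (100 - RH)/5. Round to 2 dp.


Td = 17.0 - (100-62.5)/5 = 9.50 C

9.50 C


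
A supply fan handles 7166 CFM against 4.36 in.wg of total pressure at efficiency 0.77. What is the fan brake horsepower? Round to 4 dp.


BHP = 7166 * 4.36 / (6356 * 0.77) = 6.3839 hp

6.3839 hp


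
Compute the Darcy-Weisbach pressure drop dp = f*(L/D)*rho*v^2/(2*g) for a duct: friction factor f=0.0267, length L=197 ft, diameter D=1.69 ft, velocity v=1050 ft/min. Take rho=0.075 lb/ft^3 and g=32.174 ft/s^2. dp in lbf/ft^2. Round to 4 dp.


v_fps = 1050/60 = 17.5 ft/s
dp = 0.0267*(197/1.69)*0.075*17.5^2/(2*32.174) = 1.1109 lbf/ft^2

1.1109 lbf/ft^2


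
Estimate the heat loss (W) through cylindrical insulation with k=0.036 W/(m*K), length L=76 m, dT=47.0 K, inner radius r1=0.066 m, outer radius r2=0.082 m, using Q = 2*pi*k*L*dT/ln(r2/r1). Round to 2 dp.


Q = 2*pi*0.036*76*47.0/ln(0.082/0.066) = 3722.25 W

3722.25 W


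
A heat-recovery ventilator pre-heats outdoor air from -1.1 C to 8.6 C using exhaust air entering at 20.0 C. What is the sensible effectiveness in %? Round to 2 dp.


eff = (8.6-(-1.1))/(20.0-(-1.1))*100 = 45.97 %

45.97 %


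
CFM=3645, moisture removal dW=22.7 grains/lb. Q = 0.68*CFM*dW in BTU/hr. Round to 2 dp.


Q = 0.68 * 3645 * 22.7 = 56264.22 BTU/hr

56264.22 BTU/hr


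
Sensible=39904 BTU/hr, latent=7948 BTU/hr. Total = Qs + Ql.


Qt = 39904 + 7948 = 47852 BTU/hr

47852 BTU/hr


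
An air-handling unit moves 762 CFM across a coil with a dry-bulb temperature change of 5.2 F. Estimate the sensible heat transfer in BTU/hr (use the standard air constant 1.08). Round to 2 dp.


Q = 1.08 * 762 * 5.2 = 4279.39 BTU/hr

4279.39 BTU/hr


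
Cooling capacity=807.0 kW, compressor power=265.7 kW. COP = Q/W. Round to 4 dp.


COP = 807.0 / 265.7 = 3.0373

3.0373


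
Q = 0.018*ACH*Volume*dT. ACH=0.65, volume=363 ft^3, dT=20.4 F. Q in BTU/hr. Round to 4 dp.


Q = 0.018 * 0.65 * 363 * 20.4 = 86.6408 BTU/hr

86.6408 BTU/hr


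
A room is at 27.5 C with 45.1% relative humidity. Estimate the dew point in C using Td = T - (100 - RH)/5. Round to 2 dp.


Td = 27.5 - (100-45.1)/5 = 16.52 C

16.52 C


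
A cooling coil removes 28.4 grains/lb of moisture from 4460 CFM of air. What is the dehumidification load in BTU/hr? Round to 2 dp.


Q = 0.68 * 4460 * 28.4 = 86131.52 BTU/hr

86131.52 BTU/hr


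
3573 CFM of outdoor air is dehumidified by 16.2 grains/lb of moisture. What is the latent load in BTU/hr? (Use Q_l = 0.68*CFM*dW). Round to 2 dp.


Q = 0.68 * 3573 * 16.2 = 39360.17 BTU/hr

39360.17 BTU/hr


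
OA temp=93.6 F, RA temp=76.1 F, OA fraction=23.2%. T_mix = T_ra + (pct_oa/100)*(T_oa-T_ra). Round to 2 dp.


T_mix = 76.1 + (23.2/100)*(93.6-76.1) = 80.16 F

80.16 F


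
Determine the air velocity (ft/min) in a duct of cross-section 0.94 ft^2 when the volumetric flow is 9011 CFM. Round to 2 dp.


V = 9011 / 0.94 = 9586.17 ft/min

9586.17 ft/min


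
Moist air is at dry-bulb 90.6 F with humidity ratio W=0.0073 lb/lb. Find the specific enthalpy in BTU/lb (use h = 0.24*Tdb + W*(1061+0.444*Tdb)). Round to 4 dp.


h = 0.24*90.6 + 0.0073*(1061+0.444*90.6) = 29.7830 BTU/lb

29.7830 BTU/lb


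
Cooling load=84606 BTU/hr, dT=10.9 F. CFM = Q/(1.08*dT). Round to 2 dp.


CFM = 84606 / (1.08 * 10.9) = 7187.05

7187.05 CFM


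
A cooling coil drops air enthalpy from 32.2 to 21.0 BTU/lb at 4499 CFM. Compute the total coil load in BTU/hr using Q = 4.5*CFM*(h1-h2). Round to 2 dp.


Q = 4.5 * 4499 * (32.2 - 21.0) = 226749.60 BTU/hr

226749.60 BTU/hr


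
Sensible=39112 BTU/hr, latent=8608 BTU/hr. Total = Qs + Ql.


Qt = 39112 + 8608 = 47720 BTU/hr

47720 BTU/hr


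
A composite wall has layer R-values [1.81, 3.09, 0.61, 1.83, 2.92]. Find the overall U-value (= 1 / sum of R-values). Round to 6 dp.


R_total = 1.81 + 3.09 + 0.61 + 1.83 + 2.92 = 10.26
U = 1/10.26 = 0.097466

0.097466


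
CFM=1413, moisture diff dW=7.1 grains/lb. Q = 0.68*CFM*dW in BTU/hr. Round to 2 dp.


Q = 0.68 * 1413 * 7.1 = 6821.96 BTU/hr

6821.96 BTU/hr


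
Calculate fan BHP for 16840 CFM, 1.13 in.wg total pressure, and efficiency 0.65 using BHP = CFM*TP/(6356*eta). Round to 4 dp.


BHP = 16840 * 1.13 / (6356 * 0.65) = 4.6060 hp

4.6060 hp


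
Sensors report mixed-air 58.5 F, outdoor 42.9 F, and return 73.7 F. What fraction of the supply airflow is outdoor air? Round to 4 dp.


frac = (58.5 - 73.7) / (42.9 - 73.7) = 0.4935

0.4935


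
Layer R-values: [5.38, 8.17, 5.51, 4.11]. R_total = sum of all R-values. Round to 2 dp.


R_total = 5.38 + 8.17 + 5.51 + 4.11 = 23.17

23.17


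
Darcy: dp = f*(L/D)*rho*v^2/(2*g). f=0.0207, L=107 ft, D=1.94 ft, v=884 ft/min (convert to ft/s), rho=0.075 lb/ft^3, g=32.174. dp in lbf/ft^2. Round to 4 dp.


v_fps = 884/60 = 14.7333 ft/s
dp = 0.0207*(107/1.94)*0.075*14.7333^2/(2*32.174) = 0.2889 lbf/ft^2

0.2889 lbf/ft^2


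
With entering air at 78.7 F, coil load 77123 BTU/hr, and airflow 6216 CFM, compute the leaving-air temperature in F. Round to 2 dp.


dT = 77123/(1.08*6216) = 11.4881
T_leave = 78.7 - 11.4881 = 67.21 F

67.21 F


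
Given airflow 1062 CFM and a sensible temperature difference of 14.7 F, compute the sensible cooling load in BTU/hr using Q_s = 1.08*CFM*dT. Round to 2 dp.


Q = 1.08 * 1062 * 14.7 = 16860.31 BTU/hr

16860.31 BTU/hr


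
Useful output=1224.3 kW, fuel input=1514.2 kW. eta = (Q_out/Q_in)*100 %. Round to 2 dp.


eta = (1224.3/1514.2)*100 = 80.85 %

80.85 %


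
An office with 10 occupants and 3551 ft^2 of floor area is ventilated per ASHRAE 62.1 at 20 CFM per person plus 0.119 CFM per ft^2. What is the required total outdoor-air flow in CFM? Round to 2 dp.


Total = 10*20 + 3551*0.119 = 622.57 CFM

622.57 CFM


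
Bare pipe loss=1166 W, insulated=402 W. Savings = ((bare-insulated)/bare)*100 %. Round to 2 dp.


Savings = ((1166-402)/1166)*100 = 65.52 %

65.52 %


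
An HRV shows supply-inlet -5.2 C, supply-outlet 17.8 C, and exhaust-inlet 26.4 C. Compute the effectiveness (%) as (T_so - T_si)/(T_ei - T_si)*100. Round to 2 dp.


eff = (17.8-(-5.2))/(26.4-(-5.2))*100 = 72.78 %

72.78 %


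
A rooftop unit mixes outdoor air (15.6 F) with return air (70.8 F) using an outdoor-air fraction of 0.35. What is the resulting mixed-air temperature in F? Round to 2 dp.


T_mix = 0.35*15.6 + 0.65*70.8 = 51.48 F

51.48 F


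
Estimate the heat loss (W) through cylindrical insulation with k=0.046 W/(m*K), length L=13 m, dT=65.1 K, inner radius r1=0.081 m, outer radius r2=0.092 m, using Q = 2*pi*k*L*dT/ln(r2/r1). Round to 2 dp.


Q = 2*pi*0.046*13*65.1/ln(0.092/0.081) = 1920.88 W

1920.88 W


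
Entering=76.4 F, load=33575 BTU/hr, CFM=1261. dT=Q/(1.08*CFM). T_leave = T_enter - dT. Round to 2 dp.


dT = 33575/(1.08*1261) = 24.6534
T_leave = 76.4 - 24.6534 = 51.75 F

51.75 F


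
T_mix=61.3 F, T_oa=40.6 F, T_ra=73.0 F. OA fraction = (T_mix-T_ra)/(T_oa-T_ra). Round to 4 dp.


frac = (61.3 - 73.0) / (40.6 - 73.0) = 0.3611

0.3611


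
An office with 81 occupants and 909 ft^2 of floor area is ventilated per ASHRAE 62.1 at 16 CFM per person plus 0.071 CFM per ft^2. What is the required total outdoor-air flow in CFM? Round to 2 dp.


Total = 81*16 + 909*0.071 = 1360.54 CFM

1360.54 CFM


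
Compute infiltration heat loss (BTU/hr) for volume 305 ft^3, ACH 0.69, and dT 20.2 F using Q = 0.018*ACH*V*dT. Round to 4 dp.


Q = 0.018 * 0.69 * 305 * 20.2 = 76.5196 BTU/hr

76.5196 BTU/hr


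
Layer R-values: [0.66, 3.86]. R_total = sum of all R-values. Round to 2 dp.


R_total = 0.66 + 3.86 = 4.52

4.52


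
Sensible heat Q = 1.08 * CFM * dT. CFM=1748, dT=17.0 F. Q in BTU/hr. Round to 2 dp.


Q = 1.08 * 1748 * 17.0 = 32093.28 BTU/hr

32093.28 BTU/hr


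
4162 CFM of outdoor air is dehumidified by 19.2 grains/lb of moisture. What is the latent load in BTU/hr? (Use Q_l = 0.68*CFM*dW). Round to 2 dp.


Q = 0.68 * 4162 * 19.2 = 54339.07 BTU/hr

54339.07 BTU/hr


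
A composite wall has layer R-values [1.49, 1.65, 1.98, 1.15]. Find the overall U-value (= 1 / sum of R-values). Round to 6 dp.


R_total = 1.49 + 1.65 + 1.98 + 1.15 = 6.27
U = 1/6.27 = 0.159490

0.159490


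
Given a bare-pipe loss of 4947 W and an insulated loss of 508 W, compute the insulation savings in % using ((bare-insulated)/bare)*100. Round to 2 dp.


Savings = ((4947-508)/4947)*100 = 89.73 %

89.73 %
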